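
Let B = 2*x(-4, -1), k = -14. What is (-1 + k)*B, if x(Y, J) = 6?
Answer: -180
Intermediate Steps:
B = 12 (B = 2*6 = 12)
(-1 + k)*B = (-1 - 14)*12 = -15*12 = -180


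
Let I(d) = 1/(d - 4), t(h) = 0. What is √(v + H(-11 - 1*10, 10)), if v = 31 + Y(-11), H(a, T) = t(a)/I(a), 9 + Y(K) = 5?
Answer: 3*√3 ≈ 5.1962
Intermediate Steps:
I(d) = 1/(-4 + d)
Y(K) = -4 (Y(K) = -9 + 5 = -4)
H(a, T) = 0 (H(a, T) = 0/(1/(-4 + a)) = 0*(-4 + a) = 0)
v = 27 (v = 31 - 4 = 27)
√(v + H(-11 - 1*10, 10)) = √(27 + 0) = √27 = 3*√3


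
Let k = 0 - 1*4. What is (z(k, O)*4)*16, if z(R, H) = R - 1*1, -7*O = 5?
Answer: -320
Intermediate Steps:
O = -5/7 (O = -⅐*5 = -5/7 ≈ -0.71429)
k = -4 (k = 0 - 4 = -4)
z(R, H) = -1 + R (z(R, H) = R - 1 = -1 + R)
(z(k, O)*4)*16 = ((-1 - 4)*4)*16 = -5*4*16 = -20*16 = -320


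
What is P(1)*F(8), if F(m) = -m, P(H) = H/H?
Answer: -8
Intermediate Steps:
P(H) = 1
P(1)*F(8) = 1*(-1*8) = 1*(-8) = -8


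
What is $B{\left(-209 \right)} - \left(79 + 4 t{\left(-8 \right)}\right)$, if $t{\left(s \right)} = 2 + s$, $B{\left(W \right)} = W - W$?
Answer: $-55$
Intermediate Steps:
$B{\left(W \right)} = 0$
$B{\left(-209 \right)} - \left(79 + 4 t{\left(-8 \right)}\right) = 0 - \left(79 + 4 \left(2 - 8\right)\right) = 0 - \left(79 + 4 \left(-6\right)\right) = 0 - \left(79 - 24\right) = 0 - 55 = -55$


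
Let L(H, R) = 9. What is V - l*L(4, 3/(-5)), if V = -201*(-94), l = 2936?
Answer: -7530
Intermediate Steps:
V = 18894
V - l*L(4, 3/(-5)) = 18894 - 2936*9 = 18894 - 1*26424 = 18894 - 26424 = -7530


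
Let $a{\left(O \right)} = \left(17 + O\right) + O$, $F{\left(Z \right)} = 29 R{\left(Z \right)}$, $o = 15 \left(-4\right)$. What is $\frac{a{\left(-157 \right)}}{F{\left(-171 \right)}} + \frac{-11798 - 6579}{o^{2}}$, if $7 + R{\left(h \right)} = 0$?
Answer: $- \frac{2661331}{730800} \approx -3.6417$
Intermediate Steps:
$R{\left(h \right)} = -7$ ($R{\left(h \right)} = -7 + 0 = -7$)
$o = -60$
$F{\left(Z \right)} = -203$ ($F{\left(Z \right)} = 29 \left(-7\right) = -203$)
$a{\left(O \right)} = 17 + 2 O$
$\frac{a{\left(-157 \right)}}{F{\left(-171 \right)}} + \frac{-11798 - 6579}{o^{2}} = \frac{17 + 2 \left(-157\right)}{-203} + \frac{-11798 - 6579}{\left(-60\right)^{2}} = \left(17 - 314\right) \left(- \frac{1}{203}\right) - \frac{18377}{3600} = \left(-297\right) \left(- \frac{1}{203}\right) - \frac{18377}{3600} = \frac{297}{203} - \frac{18377}{3600} = - \frac{2661331}{730800}$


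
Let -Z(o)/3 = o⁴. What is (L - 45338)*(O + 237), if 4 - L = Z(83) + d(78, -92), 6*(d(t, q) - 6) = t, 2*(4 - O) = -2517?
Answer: 213423250195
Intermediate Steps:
O = 2525/2 (O = 4 - ½*(-2517) = 4 + 2517/2 = 2525/2 ≈ 1262.5)
d(t, q) = 6 + t/6
Z(o) = -3*o⁴
L = 142374948 (L = 4 - (-3*83⁴ + (6 + (⅙)*78)) = 4 - (-3*47458321 + (6 + 13)) = 4 - (-142374963 + 19) = 4 - 1*(-142374944) = 4 + 142374944 = 142374948)
(L - 45338)*(O + 237) = (142374948 - 45338)*(2525/2 + 237) = 142329610*(2999/2) = 213423250195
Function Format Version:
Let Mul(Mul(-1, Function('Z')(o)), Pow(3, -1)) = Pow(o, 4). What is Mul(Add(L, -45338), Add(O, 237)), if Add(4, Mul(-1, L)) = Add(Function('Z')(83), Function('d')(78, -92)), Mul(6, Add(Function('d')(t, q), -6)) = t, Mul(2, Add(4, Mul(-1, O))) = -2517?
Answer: 213423250195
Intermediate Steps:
O = Rational(2525, 2) (O = Add(4, Mul(Rational(-1, 2), -2517)) = Add(4, Rational(2517, 2)) = Rational(2525, 2) ≈ 1262.5)
Function('d')(t, q) = Add(6, Mul(Rational(1, 6), t))
Function('Z')(o) = Mul(-3, Pow(o, 4))
L = 142374948 (L = Add(4, Mul(-1, Add(Mul(-3, Pow(83, 4)), Add(6, Mul(Rational(1, 6), 78))))) = Add(4, Mul(-1, Add(Mul(-3, 47458321), Add(6, 13)))) = Add(4, Mul(-1, Add(-142374963, 19))) = Add(4, Mul(-1, -142374944)) = Add(4, 142374944) = 142374948)
Mul(Add(L, -45338), Add(O, 237)) = Mul(Add(142374948, -45338), Add(Rational(2525, 2), 237)) = Mul(142329610, Rational(2999, 2)) = 213423250195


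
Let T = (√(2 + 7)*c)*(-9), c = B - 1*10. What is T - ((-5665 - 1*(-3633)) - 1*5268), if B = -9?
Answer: 7813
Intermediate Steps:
c = -19 (c = -9 - 1*10 = -9 - 10 = -19)
T = 513 (T = (√(2 + 7)*(-19))*(-9) = (√9*(-19))*(-9) = (3*(-19))*(-9) = -57*(-9) = 513)
T - ((-5665 - 1*(-3633)) - 1*5268) = 513 - ((-5665 - 1*(-3633)) - 1*5268) = 513 - ((-5665 + 3633) - 5268) = 513 - (-2032 - 5268) = 513 - 1*(-7300) = 513 + 7300 = 7813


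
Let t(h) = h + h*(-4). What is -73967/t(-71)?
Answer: -73967/213 ≈ -347.26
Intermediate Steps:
t(h) = -3*h (t(h) = h - 4*h = -3*h)
-73967/t(-71) = -73967/((-3*(-71))) = -73967/213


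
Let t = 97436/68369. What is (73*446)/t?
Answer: 1112978951/48718 ≈ 22845.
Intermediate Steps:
t = 97436/68369 (t = 97436*(1/68369) = 97436/68369 ≈ 1.4251)
(73*446)/t = (73*446)/(97436/68369) = 32558*(68369/97436) = 1112978951/48718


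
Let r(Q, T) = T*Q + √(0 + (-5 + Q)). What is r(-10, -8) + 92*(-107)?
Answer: -9764 + I*√15 ≈ -9764.0 + 3.873*I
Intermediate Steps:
r(Q, T) = √(-5 + Q) + Q*T (r(Q, T) = Q*T + √(-5 + Q) = √(-5 + Q) + Q*T)
r(-10, -8) + 92*(-107) = (√(-5 - 10) - 10*(-8)) + 92*(-107) = (√(-15) + 80) - 9844 = (I*√15 + 80) - 9844 = (80 + I*√15) - 9844 = -9764 + I*√15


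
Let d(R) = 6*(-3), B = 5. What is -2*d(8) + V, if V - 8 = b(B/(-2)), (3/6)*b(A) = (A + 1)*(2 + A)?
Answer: 91/2 ≈ 45.500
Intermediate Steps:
b(A) = 2*(1 + A)*(2 + A) (b(A) = 2*((A + 1)*(2 + A)) = 2*((1 + A)*(2 + A)) = 2*(1 + A)*(2 + A))
V = 19/2 (V = 8 + (4 + 2*(5/(-2))² + 6*(5/(-2))) = 8 + (4 + 2*(5*(-½))² + 6*(5*(-½))) = 8 + (4 + 2*(-5/2)² + 6*(-5/2)) = 8 + (4 + 2*(25/4) - 15) = 8 + (4 + 25/2 - 15) = 8 + 3/2 = 19/2 ≈ 9.5000)
d(R) = -18
-2*d(8) + V = -2*(-18) + 19/2 = 36 + 19/2 = 91/2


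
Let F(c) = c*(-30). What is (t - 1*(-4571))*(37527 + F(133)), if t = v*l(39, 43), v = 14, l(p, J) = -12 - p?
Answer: 129352209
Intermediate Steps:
F(c) = -30*c
t = -714 (t = 14*(-12 - 1*39) = 14*(-12 - 39) = 14*(-51) = -714)
(t - 1*(-4571))*(37527 + F(133)) = (-714 - 1*(-4571))*(37527 - 30*133) = (-714 + 4571)*(37527 - 3990) = 3857*33537 = 129352209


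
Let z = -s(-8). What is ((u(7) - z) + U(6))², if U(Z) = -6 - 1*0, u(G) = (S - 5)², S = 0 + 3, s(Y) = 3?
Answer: 1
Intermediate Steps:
z = -3 (z = -1*3 = -3)
S = 3
u(G) = 4 (u(G) = (3 - 5)² = (-2)² = 4)
U(Z) = -6 (U(Z) = -6 + 0 = -6)
((u(7) - z) + U(6))² = ((4 - 1*(-3)) - 6)² = ((4 + 3) - 6)² = (7 - 6)² = 1² = 1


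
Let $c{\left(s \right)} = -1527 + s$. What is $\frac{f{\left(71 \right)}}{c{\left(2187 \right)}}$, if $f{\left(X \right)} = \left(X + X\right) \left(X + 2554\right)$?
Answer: $\frac{12425}{22} \approx 564.77$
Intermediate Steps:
$f{\left(X \right)} = 2 X \left(2554 + X\right)$
$\frac{f{\left(71 \right)}}{c{\left(2187 \right)}} = \frac{2 \cdot 71 \left(2554 + 71\right)}{-1527 + 2187} = \frac{2 \cdot 71 \cdot 2625}{660} = 372750 \cdot \frac{1}{660} = \frac{12425}{22}$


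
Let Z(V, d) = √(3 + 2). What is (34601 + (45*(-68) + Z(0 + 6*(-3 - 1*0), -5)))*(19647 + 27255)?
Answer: 1479335982 + 46902*√5 ≈ 1.4794e+9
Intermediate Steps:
Z(V, d) = √5
(34601 + (45*(-68) + Z(0 + 6*(-3 - 1*0), -5)))*(19647 + 27255) = (34601 + (45*(-68) + √5))*(19647 + 27255) = (34601 + (-3060 + √5))*46902 = (31541 + √5)*46902 = 1479335982 + 46902*√5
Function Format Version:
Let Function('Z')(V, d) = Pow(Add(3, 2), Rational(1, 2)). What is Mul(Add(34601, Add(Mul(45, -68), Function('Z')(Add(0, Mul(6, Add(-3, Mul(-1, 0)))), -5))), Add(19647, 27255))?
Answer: Add(1479335982, Mul(46902, Pow(5, Rational(1, 2)))) ≈ 1.4794e+9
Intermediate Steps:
Function('Z')(V, d) = Pow(5, Rational(1, 2))
Mul(Add(34601, Add(Mul(45, -68), Function('Z')(Add(0, Mul(6, Add(-3, Mul(-1, 0)))), -5))), Add(19647, 27255)) = Mul(Add(34601, Add(Mul(45, -68), Pow(5, Rational(1, 2)))), Add(19647, 27255)) = Mul(Add(34601, Add(-3060, Pow(5, Rational(1, 2)))), 46902) = Mul(Add(31541, Pow(5, Rational(1, 2))), 46902) = Add(1479335982, Mul(46902, Pow(5, Rational(1, 2))))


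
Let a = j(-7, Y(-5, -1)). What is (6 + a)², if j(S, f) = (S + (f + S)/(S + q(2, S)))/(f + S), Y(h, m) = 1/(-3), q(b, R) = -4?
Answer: 22801/484 ≈ 47.109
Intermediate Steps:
Y(h, m) = -⅓
j(S, f) = (S + (S + f)/(-4 + S))/(S + f) (j(S, f) = (S + (f + S)/(S - 4))/(f + S) = (S + (S + f)/(-4 + S))/(S + f))
a = 19/22 (a = (-⅓ + (-7)² - 3*(-7))/((-7)² - 4*(-7) - 4*(-⅓) - 7*(-⅓)) = (-⅓ + 49 + 21)/(49 + 28 + 4/3 + 7/3) = (209/3)/(242/3) = (3/242)*(209/3) = 19/22 ≈ 0.86364)
(6 + a)² = (6 + 19/22)² = (151/22)² = 22801/484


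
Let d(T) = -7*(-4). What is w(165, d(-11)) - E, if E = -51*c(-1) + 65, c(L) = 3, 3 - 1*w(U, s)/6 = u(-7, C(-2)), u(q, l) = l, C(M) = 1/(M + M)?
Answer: 215/2 ≈ 107.50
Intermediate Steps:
d(T) = 28
C(M) = 1/(2*M)
w(U, s) = 39/2 (w(U, s) = 18 - 3/(-2) = 18 - 3*(-1)/2 = 18 - 6*(-¼) = 18 + 3/2 = 39/2)
E = -88 (E = -51*3 + 65 = -153 + 65 = -88)
w(165, d(-11)) - E = 39/2 - 1*(-88) = 39/2 + 88 = 215/2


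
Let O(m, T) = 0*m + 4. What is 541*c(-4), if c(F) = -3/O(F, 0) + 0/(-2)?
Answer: -1623/4 ≈ -405.75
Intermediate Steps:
O(m, T) = 4 (O(m, T) = 0 + 4 = 4)
c(F) = -¾ (c(F) = -3/4 + 0/(-2) = -3*¼ + 0*(-½) = -¾ + 0 = -¾)
541*c(-4) = 541*(-¾) = -1623/4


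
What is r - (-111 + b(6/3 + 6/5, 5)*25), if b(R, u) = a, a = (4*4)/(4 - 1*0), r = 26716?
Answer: 26727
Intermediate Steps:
a = 4 (a = 16/(4 + 0) = 16/4 = 16*(¼) = 4)
b(R, u) = 4
r - (-111 + b(6/3 + 6/5, 5)*25) = 26716 - (-111 + 4*25) = 26716 - (-111 + 100) = 26716 - 1*(-11) = 26716 + 11 = 26727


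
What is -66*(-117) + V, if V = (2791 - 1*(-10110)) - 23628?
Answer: -3005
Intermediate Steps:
V = -10727 (V = (2791 + 10110) - 23628 = 12901 - 23628 = -10727)
-66*(-117) + V = -66*(-117) - 10727 = 7722 - 10727 = -3005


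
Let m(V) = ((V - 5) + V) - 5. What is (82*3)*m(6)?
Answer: 492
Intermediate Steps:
m(V) = -10 + 2*V (m(V) = ((-5 + V) + V) - 5 = (-5 + 2*V) - 5 = -10 + 2*V)
(82*3)*m(6) = (82*3)*(-10 + 2*6) = 246*(-10 + 12) = 246*2 = 492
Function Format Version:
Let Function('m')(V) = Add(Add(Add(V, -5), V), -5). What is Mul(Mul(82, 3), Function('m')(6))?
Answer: 492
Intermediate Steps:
Function('m')(V) = Add(-10, Mul(2, V)) (Function('m')(V) = Add(Add(Add(-5, V), V), -5) = Add(Add(-5, Mul(2, V)), -5) = Add(-10, Mul(2, V)))
Mul(Mul(82, 3), Function('m')(6)) = Mul(Mul(82, 3), Add(-10, Mul(2, 6))) = Mul(246, Add(-10, 12)) = Mul(246, 2) = 492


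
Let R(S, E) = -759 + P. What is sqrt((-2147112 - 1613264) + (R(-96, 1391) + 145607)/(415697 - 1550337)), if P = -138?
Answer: I*sqrt(12102845112178210)/56732 ≈ 1939.2*I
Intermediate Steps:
R(S, E) = -897 (R(S, E) = -759 - 138 = -897)
sqrt((-2147112 - 1613264) + (R(-96, 1391) + 145607)/(415697 - 1550337)) = sqrt((-2147112 - 1613264) + (-897 + 145607)/(415697 - 1550337)) = sqrt(-3760376 + 144710/(-1134640)) = sqrt(-3760376 + 144710*(-1/1134640)) = sqrt(-3760376 - 14471/113464) = sqrt(-426667316935/113464) = I*sqrt(12102845112178210)/56732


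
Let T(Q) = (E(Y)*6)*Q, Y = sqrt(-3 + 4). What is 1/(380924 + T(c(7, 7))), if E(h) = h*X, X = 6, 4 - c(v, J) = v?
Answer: 1/380816 ≈ 2.6259e-6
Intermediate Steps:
Y = 1 (Y = sqrt(1) = 1)
c(v, J) = 4 - v
E(h) = 6*h (E(h) = h*6 = 6*h)
T(Q) = 36*Q (T(Q) = ((6*1)*6)*Q = (6*6)*Q = 36*Q)
1/(380924 + T(c(7, 7))) = 1/(380924 + 36*(4 - 1*7)) = 1/(380924 + 36*(4 - 7)) = 1/(380924 + 36*(-3)) = 1/(380924 - 108) = 1/380816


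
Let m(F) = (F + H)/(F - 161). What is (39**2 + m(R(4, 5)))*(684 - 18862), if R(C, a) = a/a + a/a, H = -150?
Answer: -4398839686/159 ≈ -2.7666e+7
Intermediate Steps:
R(C, a) = 2 (R(C, a) = 1 + 1 = 2)
m(F) = (-150 + F)/(-161 + F) (m(F) = (F - 150)/(F - 161) = (-150 + F)/(-161 + F))
(39**2 + m(R(4, 5)))*(684 - 18862) = (39**2 + (-150 + 2)/(-161 + 2))*(684 - 18862) = (1521 - 148/(-159))*(-18178) = (1521 - 1/159*(-148))*(-18178) = (1521 + 148/159)*(-18178) = (241987/159)*(-18178) = -4398839686/159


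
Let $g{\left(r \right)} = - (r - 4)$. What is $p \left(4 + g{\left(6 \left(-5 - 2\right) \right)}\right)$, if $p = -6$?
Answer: $-300$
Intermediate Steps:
$g{\left(r \right)} = 4 - r$ ($g{\left(r \right)} = - (-4 + r) = 4 - r$)
$p \left(4 + g{\left(6 \left(-5 - 2\right) \right)}\right) = - 6 \left(4 - \left(-4 + 6 \left(-5 - 2\right)\right)\right) = - 6 \left(4 - \left(-4 + 6 \left(-7\right)\right)\right) = - 6 \left(4 + \left(4 - -42\right)\right) = - 6 \left(4 + \left(4 + 42\right)\right) = - 6 \left(4 + 46\right) = \left(-6\right) 50 = -300$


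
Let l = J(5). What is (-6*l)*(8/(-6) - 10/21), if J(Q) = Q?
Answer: 380/7 ≈ 54.286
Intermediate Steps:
l = 5
(-6*l)*(8/(-6) - 10/21) = (-6*5)*(8/(-6) - 10/21) = -30*(8*(-⅙) - 10*1/21) = -30*(-4/3 - 10/21) = -30*(-38/21) = 380/7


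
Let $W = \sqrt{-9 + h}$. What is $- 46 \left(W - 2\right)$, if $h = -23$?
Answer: $92 - 184 i \sqrt{2} \approx 92.0 - 260.22 i$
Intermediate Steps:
$W = 4 i \sqrt{2}$ ($W = \sqrt{-9 - 23} = \sqrt{-32} = 4 i \sqrt{2} \approx 5.6569 i$)
$- 46 \left(W - 2\right) = - 46 \left(4 i \sqrt{2} - 2\right) = - 46 \left(-2 + 4 i \sqrt{2}\right) = 92 - 184 i \sqrt{2}$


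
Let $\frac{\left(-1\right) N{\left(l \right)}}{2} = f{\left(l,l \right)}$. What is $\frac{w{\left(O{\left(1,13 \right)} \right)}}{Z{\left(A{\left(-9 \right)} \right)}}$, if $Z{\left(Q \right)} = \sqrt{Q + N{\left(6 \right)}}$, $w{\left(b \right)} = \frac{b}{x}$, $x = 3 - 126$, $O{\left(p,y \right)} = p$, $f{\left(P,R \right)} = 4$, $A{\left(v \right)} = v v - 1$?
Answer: $- \frac{\sqrt{2}}{1476} \approx -0.00095814$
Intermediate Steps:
$A{\left(v \right)} = -1 + v^{2}$ ($A{\left(v \right)} = v^{2} - 1 = -1 + v^{2}$)
$N{\left(l \right)} = -8$ ($N{\left(l \right)} = \left(-2\right) 4 = -8$)
$x = -123$ ($x = 3 - 126 = -123$)
$w{\left(b \right)} = - \frac{b}{123}$ ($w{\left(b \right)} = \frac{b}{-123} = b \left(- \frac{1}{123}\right) = - \frac{b}{123}$)
$Z{\left(Q \right)} = \sqrt{-8 + Q}$ ($Z{\left(Q \right)} = \sqrt{Q - 8} = \sqrt{-8 + Q}$)
$\frac{w{\left(O{\left(1,13 \right)} \right)}}{Z{\left(A{\left(-9 \right)} \right)}} = \frac{\left(- \frac{1}{123}\right) 1}{\sqrt{-8 - \left(1 - \left(-9\right)^{2}\right)}} = - \frac{1}{123 \sqrt{-8 + \left(-1 + 81\right)}} = - \frac{1}{123 \sqrt{-8 + 80}} = - \frac{1}{123 \sqrt{72}} = - \frac{1}{123 \cdot 6 \sqrt{2}} = - \frac{\frac{1}{12} \sqrt{2}}{123} = - \frac{\sqrt{2}}{1476}$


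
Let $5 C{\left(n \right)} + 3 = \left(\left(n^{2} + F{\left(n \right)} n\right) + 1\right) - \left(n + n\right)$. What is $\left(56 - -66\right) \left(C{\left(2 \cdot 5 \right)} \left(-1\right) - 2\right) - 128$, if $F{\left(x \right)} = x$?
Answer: $- \frac{23576}{5} \approx -4715.2$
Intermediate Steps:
$C{\left(n \right)} = - \frac{2}{5} - \frac{2 n}{5} + \frac{2 n^{2}}{5}$ ($C{\left(n \right)} = - \frac{3}{5} + \frac{\left(\left(n^{2} + n n\right) + 1\right) - \left(n + n\right)}{5} = - \frac{3}{5} + \frac{\left(\left(n^{2} + n^{2}\right) + 1\right) - 2 n}{5} = - \frac{3}{5} + \frac{\left(2 n^{2} + 1\right) - 2 n}{5} = - \frac{3}{5} + \frac{\left(1 + 2 n^{2}\right) - 2 n}{5} = - \frac{3}{5} + \frac{1 - 2 n + 2 n^{2}}{5} = - \frac{3}{5} + \left(\frac{1}{5} - \frac{2 n}{5} + \frac{2 n^{2}}{5}\right) = - \frac{2}{5} - \frac{2 n}{5} + \frac{2 n^{2}}{5}$)
$\left(56 - -66\right) \left(C{\left(2 \cdot 5 \right)} \left(-1\right) - 2\right) - 128 = \left(56 - -66\right) \left(\left(- \frac{2}{5} - \frac{2 \cdot 2 \cdot 5}{5} + \frac{2 \left(2 \cdot 5\right)^{2}}{5}\right) \left(-1\right) - 2\right) - 128 = \left(56 + 66\right) \left(\left(- \frac{2}{5} - 4 + \frac{2 \cdot 10^{2}}{5}\right) \left(-1\right) - 2\right) - 128 = 122 \left(\left(- \frac{2}{5} - 4 + \frac{2}{5} \cdot 100\right) \left(-1\right) - 2\right) - 128 = 122 \left(\left(- \frac{2}{5} - 4 + 40\right) \left(-1\right) - 2\right) - 128 = 122 \left(\frac{178}{5} \left(-1\right) - 2\right) - 128 = 122 \left(- \frac{178}{5} - 2\right) - 128 = 122 \left(- \frac{188}{5}\right) - 128 = - \frac{22936}{5} - 128 = - \frac{23576}{5}$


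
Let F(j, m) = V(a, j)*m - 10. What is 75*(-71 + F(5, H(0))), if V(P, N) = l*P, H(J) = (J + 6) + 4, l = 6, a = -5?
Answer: -28575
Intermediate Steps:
H(J) = 10 + J (H(J) = (6 + J) + 4 = 10 + J)
V(P, N) = 6*P
F(j, m) = -10 - 30*m (F(j, m) = (6*(-5))*m - 10 = -30*m - 10 = -10 - 30*m)
75*(-71 + F(5, H(0))) = 75*(-71 + (-10 - 30*(10 + 0))) = 75*(-71 + (-10 - 30*10)) = 75*(-71 + (-10 - 300)) = 75*(-71 - 310) = 75*(-381) = -28575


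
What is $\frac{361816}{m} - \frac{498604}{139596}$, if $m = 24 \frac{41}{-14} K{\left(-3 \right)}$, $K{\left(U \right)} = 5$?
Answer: $- \frac{2463771043}{2384765} \approx -1033.1$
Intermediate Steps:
$m = - \frac{2460}{7}$ ($m = 24 \frac{41}{-14} \cdot 5 = 24 \cdot 41 \left(- \frac{1}{14}\right) 5 = 24 \left(- \frac{41}{14}\right) 5 = \left(- \frac{492}{7}\right) 5 = - \frac{2460}{7} \approx -351.43$)
$\frac{361816}{m} - \frac{498604}{139596} = \frac{361816}{- \frac{2460}{7}} - \frac{498604}{139596} = 361816 \left(- \frac{7}{2460}\right) - \frac{124651}{34899} = - \frac{633178}{615} - \frac{124651}{34899} = - \frac{2463771043}{2384765}$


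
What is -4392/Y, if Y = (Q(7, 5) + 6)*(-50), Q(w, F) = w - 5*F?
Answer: -183/25 ≈ -7.3200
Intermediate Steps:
Y = 600 (Y = ((7 - 5*5) + 6)*(-50) = ((7 - 25) + 6)*(-50) = (-18 + 6)*(-50) = -12*(-50) = 600)
-4392/Y = -4392/600 = -4392*1/600 = -183/25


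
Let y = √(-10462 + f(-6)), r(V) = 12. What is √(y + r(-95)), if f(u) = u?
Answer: √(12 + 2*I*√2617) ≈ 7.5834 + 6.7459*I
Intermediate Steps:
y = 2*I*√2617 (y = √(-10462 - 6) = √(-10468) = 2*I*√2617 ≈ 102.31*I)
√(y + r(-95)) = √(2*I*√2617 + 12) = √(12 + 2*I*√2617)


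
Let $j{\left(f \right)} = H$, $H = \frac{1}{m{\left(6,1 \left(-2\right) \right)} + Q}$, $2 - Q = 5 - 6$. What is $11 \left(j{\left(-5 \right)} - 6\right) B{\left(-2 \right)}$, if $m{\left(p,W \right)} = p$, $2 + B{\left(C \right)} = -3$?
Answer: $\frac{2915}{9} \approx 323.89$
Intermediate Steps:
$B{\left(C \right)} = -5$ ($B{\left(C \right)} = -2 - 3 = -5$)
$Q = 3$ ($Q = 2 - \left(5 - 6\right) = 2 - -1 = 2 + 1 = 3$)
$H = \frac{1}{9}$ ($H = \frac{1}{6 + 3} = \frac{1}{9} \approx 0.11111$)
$j{\left(f \right)} = \frac{1}{9}$
$11 \left(j{\left(-5 \right)} - 6\right) B{\left(-2 \right)} = 11 \left(\frac{1}{9} - 6\right) \left(-5\right) = 11 \left(- \frac{53}{9}\right) \left(-5\right) = \left(- \frac{583}{9}\right) \left(-5\right) = \frac{2915}{9}$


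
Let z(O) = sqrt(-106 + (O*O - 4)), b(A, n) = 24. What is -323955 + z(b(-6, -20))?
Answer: -323955 + sqrt(466) ≈ -3.2393e+5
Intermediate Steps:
z(O) = sqrt(-110 + O**2) (z(O) = sqrt(-106 + (O**2 - 4)) = sqrt(-106 + (-4 + O**2)) = sqrt(-110 + O**2))
-323955 + z(b(-6, -20)) = -323955 + sqrt(-110 + 24**2) = -323955 + sqrt(-110 + 576) = -323955 + sqrt(466)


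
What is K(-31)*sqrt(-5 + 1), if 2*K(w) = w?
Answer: -31*I ≈ -31.0*I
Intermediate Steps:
K(w) = w/2
K(-31)*sqrt(-5 + 1) = ((1/2)*(-31))*sqrt(-5 + 1) = -31*I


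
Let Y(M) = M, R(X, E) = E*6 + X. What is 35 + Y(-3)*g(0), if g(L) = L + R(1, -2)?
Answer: 68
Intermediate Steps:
R(X, E) = X + 6*E (R(X, E) = 6*E + X = X + 6*E)
g(L) = -11 + L (g(L) = L + (1 + 6*(-2)) = L + (1 - 12) = L - 11 = -11 + L)
35 + Y(-3)*g(0) = 35 - 3*(-11 + 0) = 35 - 3*(-11) = 35 + 33 = 68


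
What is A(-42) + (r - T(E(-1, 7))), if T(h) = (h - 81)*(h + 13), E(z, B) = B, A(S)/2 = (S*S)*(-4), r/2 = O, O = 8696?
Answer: 4760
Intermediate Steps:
r = 17392 (r = 2*8696 = 17392)
A(S) = -8*S² (A(S) = 2*((S*S)*(-4)) = 2*(S²*(-4)) = 2*(-4*S²) = -8*S²)
T(h) = (-81 + h)*(13 + h)
A(-42) + (r - T(E(-1, 7))) = -8*(-42)² + (17392 - (-1053 + 7² - 68*7)) = -8*1764 + (17392 - (-1053 + 49 - 476)) = -14112 + (17392 - 1*(-1480)) = -14112 + (17392 + 1480) = -14112 + 18872 = 4760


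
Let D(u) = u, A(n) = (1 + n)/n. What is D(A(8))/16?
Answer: 9/128 ≈ 0.070313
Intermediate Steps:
A(n) = (1 + n)/n
D(A(8))/16 = ((1 + 8)/8)/16 = ((⅛)*9)*(1/16) = (9/8)*(1/16) = 9/128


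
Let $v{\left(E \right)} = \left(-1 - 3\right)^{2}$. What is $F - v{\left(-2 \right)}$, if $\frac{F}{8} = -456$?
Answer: $-3664$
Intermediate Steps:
$F = -3648$ ($F = 8 \left(-456\right) = -3648$)
$v{\left(E \right)} = 16$ ($v{\left(E \right)} = \left(-4\right)^{2} = 16$)
$F - v{\left(-2 \right)} = -3648 - 16 = -3664$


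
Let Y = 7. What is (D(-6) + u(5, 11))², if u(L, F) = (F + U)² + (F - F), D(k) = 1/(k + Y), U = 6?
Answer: 84100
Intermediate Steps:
D(k) = 1/(7 + k) (D(k) = 1/(k + 7) = 1/(7 + k))
u(L, F) = (6 + F)² (u(L, F) = (F + 6)² + (F - F) = (6 + F)² + 0 = (6 + F)²)
(D(-6) + u(5, 11))² = (1/(7 - 6) + (6 + 11)²)² = (1/1 + 17²)² = (1 + 289)² = 290² = 84100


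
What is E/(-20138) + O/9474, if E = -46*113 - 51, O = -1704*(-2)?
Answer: 19726555/31797902 ≈ 0.62037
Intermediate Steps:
O = 3408
E = -5249 (E = -5198 - 51 = -5249)
E/(-20138) + O/9474 = -5249/(-20138) + 3408/9474 = -5249*(-1/20138) + 3408*(1/9474) = 5249/20138 + 568/1579 = 19726555/31797902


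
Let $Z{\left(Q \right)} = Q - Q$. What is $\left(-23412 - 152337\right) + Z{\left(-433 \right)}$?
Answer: $-175749$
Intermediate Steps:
$Z{\left(Q \right)} = 0$
$\left(-23412 - 152337\right) + Z{\left(-433 \right)} = \left(-23412 - 152337\right) + 0 = -175749 + 0 = -175749$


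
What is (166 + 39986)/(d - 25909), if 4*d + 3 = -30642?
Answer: -22944/19183 ≈ -1.1961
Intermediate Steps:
d = -30645/4 (d = -¾ + (¼)*(-30642) = -¾ - 15321/2 = -30645/4 ≈ -7661.3)
(166 + 39986)/(d - 25909) = (166 + 39986)/(-30645/4 - 25909) = 40152/(-134281/4) = 40152*(-4/134281) = -22944/19183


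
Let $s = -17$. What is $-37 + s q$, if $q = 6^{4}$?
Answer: $-22069$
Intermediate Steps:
$q = 1296$
$-37 + s q = -37 - 22032 = -22069$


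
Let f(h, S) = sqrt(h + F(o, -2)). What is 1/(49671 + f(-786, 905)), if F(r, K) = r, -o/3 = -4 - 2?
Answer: 16557/822403003 - 16*I*sqrt(3)/2467209009 ≈ 2.0132e-5 - 1.1232e-8*I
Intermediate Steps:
o = 18 (o = -3*(-4 - 2) = -3*(-6) = 18)
f(h, S) = sqrt(18 + h) (f(h, S) = sqrt(h + 18) = sqrt(18 + h))
1/(49671 + f(-786, 905)) = 1/(49671 + sqrt(18 - 786)) = 1/(49671 + sqrt(-768)) = 1/(49671 + 16*I*sqrt(3))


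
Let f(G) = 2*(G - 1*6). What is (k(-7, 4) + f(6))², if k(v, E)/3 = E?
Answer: 144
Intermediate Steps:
k(v, E) = 3*E
f(G) = -12 + 2*G (f(G) = 2*(G - 6) = 2*(-6 + G) = -12 + 2*G)
(k(-7, 4) + f(6))² = (3*4 + (-12 + 2*6))² = (12 + (-12 + 12))² = (12 + 0)² = 12² = 144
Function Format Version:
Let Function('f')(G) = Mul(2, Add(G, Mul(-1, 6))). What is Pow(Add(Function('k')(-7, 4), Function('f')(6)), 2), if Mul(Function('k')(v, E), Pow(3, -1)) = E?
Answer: 144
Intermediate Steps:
Function('k')(v, E) = Mul(3, E)
Function('f')(G) = Add(-12, Mul(2, G)) (Function('f')(G) = Mul(2, Add(G, -6)) = Mul(2, Add(-6, G)) = Add(-12, Mul(2, G)))
Pow(Add(Function('k')(-7, 4), Function('f')(6)), 2) = Pow(Add(Mul(3, 4), Add(-12, Mul(2, 6))), 2) = Pow(Add(12, Add(-12, 12)), 2) = Pow(Add(12, 0), 2) = Pow(12, 2) = 144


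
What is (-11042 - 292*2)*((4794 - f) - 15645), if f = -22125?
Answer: -131071524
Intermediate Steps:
(-11042 - 292*2)*((4794 - f) - 15645) = (-11042 - 292*2)*((4794 - 1*(-22125)) - 15645) = (-11042 - 584)*((4794 + 22125) - 15645) = -11626*(26919 - 15645) = -11626*11274 = -131071524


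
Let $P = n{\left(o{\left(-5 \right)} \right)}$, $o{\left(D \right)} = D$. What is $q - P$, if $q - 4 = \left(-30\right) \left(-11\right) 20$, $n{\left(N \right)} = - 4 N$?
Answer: $6584$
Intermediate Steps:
$q = 6604$ ($q = 4 + \left(-30\right) \left(-11\right) 20 = 4 + 330 \cdot 20 = 4 + 6600 = 6604$)
$P = 20$ ($P = \left(-4\right) \left(-5\right) = 20$)
$q - P = 6604 - 20 = 6584$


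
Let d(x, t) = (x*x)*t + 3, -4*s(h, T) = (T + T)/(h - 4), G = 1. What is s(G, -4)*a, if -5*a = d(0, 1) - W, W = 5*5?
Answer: -44/15 ≈ -2.9333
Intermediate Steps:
s(h, T) = -T/(2*(-4 + h)) (s(h, T) = -(T + T)/(4*(h - 4)) = -2*T/(4*(-4 + h)) = -T/(2*(-4 + h)))
W = 25
d(x, t) = 3 + t*x² (d(x, t) = x²*t + 3 = t*x² + 3 = 3 + t*x²)
a = 22/5 (a = -((3 + 1*0²) - 1*25)/5 = -((3 + 1*0) - 25)/5 = -((3 + 0) - 25)/5 = -(3 - 25)/5 = -⅕*(-22) = 22/5 ≈ 4.4000)
s(G, -4)*a = -1*(-4)/(-8 + 2*1)*(22/5) = -1*(-4)/(-8 + 2)*(22/5) = -1*(-4)/(-6)*(22/5) = -1*(-4)*(-⅙)*(22/5) = -⅔*22/5 = -44/15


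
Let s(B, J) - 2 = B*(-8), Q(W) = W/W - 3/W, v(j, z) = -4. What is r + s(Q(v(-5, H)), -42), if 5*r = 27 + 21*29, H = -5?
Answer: 576/5 ≈ 115.20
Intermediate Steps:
Q(W) = 1 - 3/W
s(B, J) = 2 - 8*B (s(B, J) = 2 + B*(-8) = 2 - 8*B)
r = 636/5 (r = (27 + 21*29)/5 = (27 + 609)/5 = (⅕)*636 = 636/5 ≈ 127.20)
r + s(Q(v(-5, H)), -42) = 636/5 + (2 - 8*(-3 - 4)/(-4)) = 636/5 + (2 - (-2)*(-7)) = 636/5 + (2 - 8*7/4) = 636/5 + (2 - 14) = 636/5 - 12 = 576/5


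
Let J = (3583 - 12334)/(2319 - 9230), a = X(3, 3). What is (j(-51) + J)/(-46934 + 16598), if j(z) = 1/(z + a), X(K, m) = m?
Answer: -413137/10063300608 ≈ -4.1054e-5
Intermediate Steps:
a = 3
j(z) = 1/(3 + z) (j(z) = 1/(z + 3) = 1/(3 + z))
J = 8751/6911 (J = -8751/(-6911) = -8751*(-1/6911) = 8751/6911 ≈ 1.2662)
(j(-51) + J)/(-46934 + 16598) = (1/(3 - 51) + 8751/6911)/(-46934 + 16598) = (1/(-48) + 8751/6911)/(-30336) = (-1/48 + 8751/6911)*(-1/30336) = (413137/331728)*(-1/30336) = -413137/10063300608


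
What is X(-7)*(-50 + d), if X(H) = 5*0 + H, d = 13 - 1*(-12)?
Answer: 175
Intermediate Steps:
d = 25 (d = 13 + 12 = 25)
X(H) = H (X(H) = 0 + H = H)
X(-7)*(-50 + d) = -7*(-50 + 25) = -7*(-25) = 175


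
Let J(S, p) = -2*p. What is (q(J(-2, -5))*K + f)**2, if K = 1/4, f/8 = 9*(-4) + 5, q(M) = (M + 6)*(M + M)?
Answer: 28224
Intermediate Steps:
q(M) = 2*M*(6 + M) (q(M) = (6 + M)*(2*M) = 2*M*(6 + M))
f = -248 (f = 8*(9*(-4) + 5) = 8*(-36 + 5) = 8*(-31) = -248)
K = 1/4 ≈ 0.25000
(q(J(-2, -5))*K + f)**2 = ((2*(-2*(-5))*(6 - 2*(-5)))*(1/4) - 248)**2 = ((2*10*(6 + 10))*(1/4) - 248)**2 = ((2*10*16)*(1/4) - 248)**2 = (320*(1/4) - 248)**2 = (80 - 248)**2 = (-168)**2 = 28224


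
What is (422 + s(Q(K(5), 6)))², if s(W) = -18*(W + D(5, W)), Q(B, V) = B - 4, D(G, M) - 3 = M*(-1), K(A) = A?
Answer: 135424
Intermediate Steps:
D(G, M) = 3 - M (D(G, M) = 3 + M*(-1) = 3 - M)
Q(B, V) = -4 + B
s(W) = -54 (s(W) = -18*(W + (3 - W)) = -18*3 = -54)
(422 + s(Q(K(5), 6)))² = (422 - 54)² = 368² = 135424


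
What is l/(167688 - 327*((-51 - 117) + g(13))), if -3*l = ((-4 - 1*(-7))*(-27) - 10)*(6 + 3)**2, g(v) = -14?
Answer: 819/75734 ≈ 0.010814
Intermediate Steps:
l = 2457 (l = -((-4 - 1*(-7))*(-27) - 10)*(6 + 3)**2/3 = -((-4 + 7)*(-27) - 10)*9**2/3 = -(3*(-27) - 10)*81/3 = -(-81 - 10)*81/3 = -(-91)*81/3 = -1/3*(-7371) = 2457)
l/(167688 - 327*((-51 - 117) + g(13))) = 2457/(167688 - 327*((-51 - 117) - 14)) = 2457/(167688 - 327*(-168 - 14)) = 2457/(167688 - 327*(-182)) = 2457/(167688 + 59514) = 2457/227202 = 2457*(1/227202) = 819/75734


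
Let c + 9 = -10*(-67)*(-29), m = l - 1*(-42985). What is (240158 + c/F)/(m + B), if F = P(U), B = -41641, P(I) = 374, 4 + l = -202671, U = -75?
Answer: -89799653/75297794 ≈ -1.1926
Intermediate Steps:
l = -202675 (l = -4 - 202671 = -202675)
m = -159690 (m = -202675 - 1*(-42985) = -202675 + 42985 = -159690)
F = 374
c = -19439 (c = -9 - 10*(-67)*(-29) = -9 + 670*(-29) = -9 - 19430 = -19439)
(240158 + c/F)/(m + B) = (240158 - 19439/374)/(-159690 - 41641) = (240158 - 19439*1/374)/(-201331) = (240158 - 19439/374)*(-1/201331) = (89799653/374)*(-1/201331) = -89799653/75297794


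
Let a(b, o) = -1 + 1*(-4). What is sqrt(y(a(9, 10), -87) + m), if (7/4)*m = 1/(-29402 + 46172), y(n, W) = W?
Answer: I*sqrt(299723845785)/58695 ≈ 9.3274*I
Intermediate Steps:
a(b, o) = -5 (a(b, o) = -1 - 4 = -5)
m = 2/58695 (m = 4/(7*(-29402 + 46172)) = (4/7)/16770 = (4/7)*(1/16770) = 2/58695 ≈ 3.4074e-5)
sqrt(y(a(9, 10), -87) + m) = sqrt(-87 + 2/58695) = sqrt(-5106463/58695) = I*sqrt(299723845785)/58695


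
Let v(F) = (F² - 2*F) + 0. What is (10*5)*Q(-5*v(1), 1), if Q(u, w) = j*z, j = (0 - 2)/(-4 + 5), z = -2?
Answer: 200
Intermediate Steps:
v(F) = F² - 2*F
j = -2 (j = -2/1 = -2*1 = -2)
Q(u, w) = 4 (Q(u, w) = -2*(-2) = 4)
(10*5)*Q(-5*v(1), 1) = (10*5)*4 = 50*4 = 200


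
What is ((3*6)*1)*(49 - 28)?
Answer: 378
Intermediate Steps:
((3*6)*1)*(49 - 28) = (18*1)*21 = 18*21 = 378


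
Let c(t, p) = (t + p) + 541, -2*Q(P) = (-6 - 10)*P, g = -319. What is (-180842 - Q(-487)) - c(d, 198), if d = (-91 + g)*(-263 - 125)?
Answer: -336765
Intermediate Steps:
d = 159080 (d = (-91 - 319)*(-263 - 125) = -410*(-388) = 159080)
Q(P) = 8*P (Q(P) = -(-6 - 10)*P/2 = -(-8)*P = 8*P)
c(t, p) = 541 + p + t (c(t, p) = (p + t) + 541 = 541 + p + t)
(-180842 - Q(-487)) - c(d, 198) = (-180842 - 8*(-487)) - (541 + 198 + 159080) = (-180842 - 1*(-3896)) - 1*159819 = (-180842 + 3896) - 159819 = -176946 - 159819 = -336765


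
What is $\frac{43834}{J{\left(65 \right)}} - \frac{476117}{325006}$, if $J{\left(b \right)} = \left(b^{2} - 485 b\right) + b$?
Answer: $- \frac{27213359499}{8851538410} \approx -3.0744$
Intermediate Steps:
$J{\left(b \right)} = b^{2} - 484 b$
$\frac{43834}{J{\left(65 \right)}} - \frac{476117}{325006} = \frac{43834}{65 \left(-484 + 65\right)} - \frac{476117}{325006} = \frac{43834}{65 \left(-419\right)} - \frac{476117}{325006} = \frac{43834}{-27235} - \frac{476117}{325006} = 43834 \left(- \frac{1}{27235}\right) - \frac{476117}{325006} = - \frac{43834}{27235} - \frac{476117}{325006} = - \frac{27213359499}{8851538410}$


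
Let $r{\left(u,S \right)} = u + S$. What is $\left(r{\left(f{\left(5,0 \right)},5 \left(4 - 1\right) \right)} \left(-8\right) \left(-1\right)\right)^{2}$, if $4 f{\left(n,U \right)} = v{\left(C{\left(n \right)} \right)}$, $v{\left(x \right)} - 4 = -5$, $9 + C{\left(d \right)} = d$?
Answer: $13924$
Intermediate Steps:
$C{\left(d \right)} = -9 + d$
$v{\left(x \right)} = -1$ ($v{\left(x \right)} = 4 - 5 = -1$)
$f{\left(n,U \right)} = - \frac{1}{4}$ ($f{\left(n,U \right)} = \frac{1}{4} \left(-1\right) = - \frac{1}{4}$)
$r{\left(u,S \right)} = S + u$
$\left(r{\left(f{\left(5,0 \right)},5 \left(4 - 1\right) \right)} \left(-8\right) \left(-1\right)\right)^{2} = \left(\left(5 \left(4 - 1\right) - \frac{1}{4}\right) \left(-8\right) \left(-1\right)\right)^{2} = \left(\left(5 \cdot 3 - \frac{1}{4}\right) \left(-8\right) \left(-1\right)\right)^{2} = \left(\left(15 - \frac{1}{4}\right) \left(-8\right) \left(-1\right)\right)^{2} = \left(\frac{59}{4} \left(-8\right) \left(-1\right)\right)^{2} = \left(\left(-118\right) \left(-1\right)\right)^{2} = 118^{2} = 13924$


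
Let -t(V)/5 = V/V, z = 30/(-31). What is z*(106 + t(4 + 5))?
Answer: -3030/31 ≈ -97.742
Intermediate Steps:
z = -30/31 (z = 30*(-1/31) = -30/31 ≈ -0.96774)
t(V) = -5 (t(V) = -5*V/V = -5*1 = -5)
z*(106 + t(4 + 5)) = -30*(106 - 5)/31 = -30/31*101 = -3030/31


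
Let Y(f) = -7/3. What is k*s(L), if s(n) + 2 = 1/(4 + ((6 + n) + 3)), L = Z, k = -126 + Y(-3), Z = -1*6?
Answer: 715/3 ≈ 238.33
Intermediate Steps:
Z = -6
Y(f) = -7/3 (Y(f) = -7*⅓ = -7/3)
k = -385/3 (k = -126 - 7/3 = -385/3 ≈ -128.33)
L = -6
s(n) = -2 + 1/(13 + n) (s(n) = -2 + 1/(4 + ((6 + n) + 3)) = -2 + 1/(4 + (9 + n)) = -2 + 1/(13 + n))
k*s(L) = -385*(-25 - 2*(-6))/(3*(13 - 6)) = -385*(-25 + 12)/(3*7) = -55*(-13)/3 = -385/3*(-13/7) = 715/3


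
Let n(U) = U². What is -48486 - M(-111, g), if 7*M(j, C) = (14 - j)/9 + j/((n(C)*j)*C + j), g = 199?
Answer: -24073207685809/496477800 ≈ -48488.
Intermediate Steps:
M(j, C) = 2/9 - j/63 + j/(7*(j + j*C³)) (M(j, C) = ((14 - j)/9 + j/((C²*j)*C + j))/7 = ((14 - j)*(⅑) + j/((j*C²)*C + j))/7 = ((14/9 - j/9) + j/(j*C³ + j))/7 = ((14/9 - j/9) + j/(j + j*C³))/7 = (14/9 - j/9 + j/(j + j*C³))/7 = 2/9 - j/63 + j/(7*(j + j*C³)))
-48486 - M(-111, g) = -48486 - (23 - 1*(-111) + 14*199³ - 1*(-111)*199³)/(63*(1 + 199³)) = -48486 - (23 + 111 + 14*7880599 - 1*(-111)*7880599)/(63*(1 + 7880599)) = -48486 - (23 + 111 + 110328386 + 874746489)/(63*7880600) = -48486 - 985075009/(63*7880600) = -48486 - 1*985075009/496477800 = -48486 - 985075009/496477800 = -24073207685809/496477800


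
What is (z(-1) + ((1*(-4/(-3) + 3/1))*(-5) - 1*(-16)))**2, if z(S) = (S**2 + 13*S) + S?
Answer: 3136/9 ≈ 348.44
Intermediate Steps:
z(S) = S**2 + 14*S
(z(-1) + ((1*(-4/(-3) + 3/1))*(-5) - 1*(-16)))**2 = (-(14 - 1) + ((1*(-4/(-3) + 3/1))*(-5) - 1*(-16)))**2 = (-1*13 + ((1*(-4*(-1/3) + 3*1))*(-5) + 16))**2 = (-13 + ((1*(4/3 + 3))*(-5) + 16))**2 = (-13 + ((1*(13/3))*(-5) + 16))**2 = (-13 + ((13/3)*(-5) + 16))**2 = (-13 + (-65/3 + 16))**2 = (-13 - 17/3)**2 = (-56/3)**2 = 3136/9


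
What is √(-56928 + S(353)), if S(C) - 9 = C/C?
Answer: I*√56918 ≈ 238.57*I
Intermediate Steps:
S(C) = 10 (S(C) = 9 + C/C = 9 + 1 = 10)
√(-56928 + S(353)) = √(-56928 + 10) = √(-56918) = I*√56918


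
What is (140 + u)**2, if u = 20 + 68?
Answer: 51984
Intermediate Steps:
u = 88
(140 + u)**2 = (140 + 88)**2 = 228**2 = 51984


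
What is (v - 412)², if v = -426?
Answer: 702244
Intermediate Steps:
(v - 412)² = (-426 - 412)² = (-838)² = 702244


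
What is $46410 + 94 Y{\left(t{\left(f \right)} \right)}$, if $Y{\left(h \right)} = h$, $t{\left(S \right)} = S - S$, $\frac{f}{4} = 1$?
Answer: $46410$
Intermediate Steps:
$f = 4$ ($f = 4 \cdot 1 = 4$)
$t{\left(S \right)} = 0$
$46410 + 94 Y{\left(t{\left(f \right)} \right)} = 46410 + 94 \cdot 0 = 46410 + 0 = 46410$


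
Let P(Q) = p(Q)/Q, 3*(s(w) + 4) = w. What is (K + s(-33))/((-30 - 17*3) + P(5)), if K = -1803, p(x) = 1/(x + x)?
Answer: 90900/4049 ≈ 22.450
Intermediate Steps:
p(x) = 1/(2*x)
s(w) = -4 + w/3
P(Q) = 1/(2*Q²) (P(Q) = (1/(2*Q))/Q = 1/(2*Q²))
(K + s(-33))/((-30 - 17*3) + P(5)) = (-1803 + (-4 + (⅓)*(-33)))/((-30 - 17*3) + (½)/5²) = (-1803 + (-4 - 11))/((-30 - 51) + (½)*(1/25)) = (-1803 - 15)/(-81 + 1/50) = -1818/(-4049/50) = -1818*(-50/4049) = 90900/4049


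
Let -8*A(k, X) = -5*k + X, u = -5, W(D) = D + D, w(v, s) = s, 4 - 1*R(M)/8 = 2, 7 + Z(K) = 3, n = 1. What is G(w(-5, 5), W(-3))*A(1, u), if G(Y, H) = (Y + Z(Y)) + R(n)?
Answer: 85/4 ≈ 21.250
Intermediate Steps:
Z(K) = -4 (Z(K) = -7 + 3 = -4)
R(M) = 16 (R(M) = 32 - 8*2 = 32 - 16 = 16)
W(D) = 2*D
A(k, X) = -X/8 + 5*k/8 (A(k, X) = -(-5*k + X)/8 = -(X - 5*k)/8 = -X/8 + 5*k/8)
G(Y, H) = 12 + Y (G(Y, H) = (Y - 4) + 16 = (-4 + Y) + 16 = 12 + Y)
G(w(-5, 5), W(-3))*A(1, u) = (12 + 5)*(-1/8*(-5) + (5/8)*1) = 17*(5/8 + 5/8) = 17*(5/4) = 85/4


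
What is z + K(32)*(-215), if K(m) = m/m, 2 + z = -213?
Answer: -430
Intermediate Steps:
z = -215 (z = -2 - 213 = -215)
K(m) = 1
z + K(32)*(-215) = -215 + 1*(-215) = -215 - 215 = -430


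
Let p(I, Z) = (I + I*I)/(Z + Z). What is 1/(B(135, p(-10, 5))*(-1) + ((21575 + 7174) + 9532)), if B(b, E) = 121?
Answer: 1/38160 ≈ 2.6205e-5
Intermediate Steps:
p(I, Z) = (I + I²)/(2*Z) (p(I, Z) = (I + I²)/((2*Z)) = (I + I²)*(1/(2*Z)) = (I + I²)/(2*Z))
1/(B(135, p(-10, 5))*(-1) + ((21575 + 7174) + 9532)) = 1/(121*(-1) + ((21575 + 7174) + 9532)) = 1/(-121 + (28749 + 9532)) = 1/(-121 + 38281) = 1/38160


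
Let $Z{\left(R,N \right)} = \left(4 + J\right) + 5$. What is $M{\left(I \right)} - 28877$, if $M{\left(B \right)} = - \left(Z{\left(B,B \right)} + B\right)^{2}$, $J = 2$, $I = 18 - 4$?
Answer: $-29502$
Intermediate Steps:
$I = 14$ ($I = 18 - 4 = 14$)
$Z{\left(R,N \right)} = 11$ ($Z{\left(R,N \right)} = \left(4 + 2\right) + 5 = 6 + 5 = 11$)
$M{\left(B \right)} = - \left(11 + B\right)^{2}$
$M{\left(I \right)} - 28877 = - \left(11 + 14\right)^{2} - 28877 = - 25^{2} - 28877 = \left(-1\right) 625 - 28877 = -625 - 28877 = -29502$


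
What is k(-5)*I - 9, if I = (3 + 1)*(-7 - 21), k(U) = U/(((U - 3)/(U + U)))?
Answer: 691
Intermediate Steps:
k(U) = 2*U²/(-3 + U) (k(U) = U/(((-3 + U)/((2*U)))) = U/(((-3 + U)*(1/(2*U)))) = U/(((-3 + U)/(2*U))) = U*(2*U/(-3 + U)) = 2*U²/(-3 + U))
I = -112 (I = 4*(-28) = -112)
k(-5)*I - 9 = (2*(-5)²/(-3 - 5))*(-112) - 9 = (2*25/(-8))*(-112) - 9 = (2*25*(-⅛))*(-112) - 9 = -25/4*(-112) - 9 = 700 - 9 = 691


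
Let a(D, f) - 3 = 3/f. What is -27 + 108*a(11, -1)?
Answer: -27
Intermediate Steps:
a(D, f) = 3 + 3/f
-27 + 108*a(11, -1) = -27 + 108*(3 + 3/(-1)) = -27 + 108*(3 + 3*(-1)) = -27 + 108*(3 - 3) = -27 + 108*0 = -27 + 0 = -27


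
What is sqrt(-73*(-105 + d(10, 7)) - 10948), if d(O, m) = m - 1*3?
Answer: 5*I*sqrt(143) ≈ 59.791*I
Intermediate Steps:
d(O, m) = -3 + m (d(O, m) = m - 3 = -3 + m)
sqrt(-73*(-105 + d(10, 7)) - 10948) = sqrt(-73*(-105 + (-3 + 7)) - 10948) = sqrt(-73*(-105 + 4) - 10948) = sqrt(-73*(-101) - 10948) = sqrt(7373 - 10948) = sqrt(-3575) = 5*I*sqrt(143)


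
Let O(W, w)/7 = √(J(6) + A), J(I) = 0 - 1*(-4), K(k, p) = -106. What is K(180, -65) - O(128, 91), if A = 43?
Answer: -106 - 7*√47 ≈ -153.99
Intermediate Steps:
J(I) = 4 (J(I) = 0 + 4 = 4)
O(W, w) = 7*√47 (O(W, w) = 7*√(4 + 43) = 7*√47)
K(180, -65) - O(128, 91) = -106 - 7*√47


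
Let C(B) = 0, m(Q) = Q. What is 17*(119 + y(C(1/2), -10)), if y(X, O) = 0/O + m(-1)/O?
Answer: 20247/10 ≈ 2024.7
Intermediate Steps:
y(X, O) = -1/O (y(X, O) = 0/O - 1/O = 0 - 1/O = -1/O)
17*(119 + y(C(1/2), -10)) = 17*(119 - 1/(-10)) = 17*(119 - 1*(-1/10)) = 17*(119 + 1/10) = 17*(1191/10) = 20247/10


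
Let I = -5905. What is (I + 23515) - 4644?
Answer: 12966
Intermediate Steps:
(I + 23515) - 4644 = (-5905 + 23515) - 4644 = 17610 - 4644 = 12966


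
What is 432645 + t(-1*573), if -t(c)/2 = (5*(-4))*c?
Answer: 409725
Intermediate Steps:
t(c) = 40*c (t(c) = -2*5*(-4)*c = -(-40)*c = 40*c)
432645 + t(-1*573) = 432645 + 40*(-1*573) = 432645 + 40*(-573) = 432645 - 22920 = 409725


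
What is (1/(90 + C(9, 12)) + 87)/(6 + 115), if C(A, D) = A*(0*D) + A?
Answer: 8614/11979 ≈ 0.71909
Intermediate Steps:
C(A, D) = A (C(A, D) = A*0 + A = 0 + A = A)
(1/(90 + C(9, 12)) + 87)/(6 + 115) = (1/(90 + 9) + 87)/(6 + 115) = (1/99 + 87)/121 = (1/121)*(8614/99) = 8614/11979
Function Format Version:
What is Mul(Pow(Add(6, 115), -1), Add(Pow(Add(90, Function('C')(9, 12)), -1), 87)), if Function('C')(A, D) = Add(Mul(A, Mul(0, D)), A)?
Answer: Rational(8614, 11979) ≈ 0.71909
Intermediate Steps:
Function('C')(A, D) = A (Function('C')(A, D) = Add(Mul(A, 0), A) = Add(0, A) = A)
Mul(Pow(Add(6, 115), -1), Add(Pow(Add(90, Function('C')(9, 12)), -1), 87)) = Mul(Pow(Add(6, 115), -1), Add(Pow(Add(90, 9), -1), 87)) = Mul(Pow(121, -1), Add(Pow(99, -1), 87)) = Mul(Rational(1, 121), Add(Rational(1, 99), 87)) = Mul(Rational(1, 121), Rational(8614, 99)) = Rational(8614, 11979)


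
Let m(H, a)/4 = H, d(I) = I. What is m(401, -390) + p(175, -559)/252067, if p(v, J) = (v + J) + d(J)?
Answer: 404314525/252067 ≈ 1604.0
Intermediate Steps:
m(H, a) = 4*H
p(v, J) = v + 2*J (p(v, J) = (v + J) + J = (J + v) + J = v + 2*J)
m(401, -390) + p(175, -559)/252067 = 4*401 + (175 + 2*(-559))/252067 = 1604 + (175 - 1118)*(1/252067) = 1604 - 943*1/252067 = 1604 - 943/252067 = 404314525/252067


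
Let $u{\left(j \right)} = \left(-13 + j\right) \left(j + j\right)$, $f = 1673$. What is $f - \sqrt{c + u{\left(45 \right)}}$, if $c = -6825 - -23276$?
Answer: $1673 - \sqrt{19331} \approx 1534.0$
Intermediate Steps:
$c = 16451$ ($c = -6825 + 23276 = 16451$)
$u{\left(j \right)} = 2 j \left(-13 + j\right)$ ($u{\left(j \right)} = \left(-13 + j\right) 2 j = 2 j \left(-13 + j\right)$)
$f - \sqrt{c + u{\left(45 \right)}} = 1673 - \sqrt{16451 + 2 \cdot 45 \left(-13 + 45\right)} = 1673 - \sqrt{16451 + 2 \cdot 45 \cdot 32} = 1673 - \sqrt{16451 + 2880} = 1673 - \sqrt{19331}$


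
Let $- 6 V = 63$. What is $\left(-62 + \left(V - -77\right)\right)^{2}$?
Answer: $\frac{81}{4} \approx 20.25$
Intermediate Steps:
$V = - \frac{21}{2}$ ($V = \left(- \frac{1}{6}\right) 63 = - \frac{21}{2} \approx -10.5$)
$\left(-62 + \left(V - -77\right)\right)^{2} = \left(-62 - - \frac{133}{2}\right)^{2} = \left(-62 + \left(- \frac{21}{2} + 77\right)\right)^{2} = \left(-62 + \frac{133}{2}\right)^{2} = \left(\frac{9}{2}\right)^{2} = \frac{81}{4}$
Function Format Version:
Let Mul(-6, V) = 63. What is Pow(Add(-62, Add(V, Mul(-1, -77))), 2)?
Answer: Rational(81, 4) ≈ 20.250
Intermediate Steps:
V = Rational(-21, 2) (V = Mul(Rational(-1, 6), 63) = Rational(-21, 2) ≈ -10.500)
Pow(Add(-62, Add(V, Mul(-1, -77))), 2) = Pow(Add(-62, Add(Rational(-21, 2), Mul(-1, -77))), 2) = Pow(Add(-62, Add(Rational(-21, 2), 77)), 2) = Pow(Add(-62, Rational(133, 2)), 2) = Pow(Rational(9, 2), 2) = Rational(81, 4)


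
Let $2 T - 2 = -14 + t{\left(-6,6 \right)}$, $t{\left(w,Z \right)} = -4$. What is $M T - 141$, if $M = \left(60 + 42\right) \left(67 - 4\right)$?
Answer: $-51549$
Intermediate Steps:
$M = 6426$ ($M = 102 \cdot 63 = 6426$)
$T = -8$ ($T = 1 + \frac{-14 - 4}{2} = 1 + \frac{1}{2} \left(-18\right) = 1 - 9 = -8$)
$M T - 141 = 6426 \left(-8\right) - 141 = -51408 - 141 = -51549$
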